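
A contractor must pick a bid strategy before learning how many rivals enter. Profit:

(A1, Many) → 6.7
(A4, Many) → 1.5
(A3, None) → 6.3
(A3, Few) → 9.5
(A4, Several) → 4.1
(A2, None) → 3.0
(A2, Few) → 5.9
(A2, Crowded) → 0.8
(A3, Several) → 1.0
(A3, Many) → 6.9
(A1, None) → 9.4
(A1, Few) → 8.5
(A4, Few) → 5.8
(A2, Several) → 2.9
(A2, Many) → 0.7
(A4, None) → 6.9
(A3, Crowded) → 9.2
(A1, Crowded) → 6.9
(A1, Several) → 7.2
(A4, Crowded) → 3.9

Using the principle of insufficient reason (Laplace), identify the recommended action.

A1

Row averages: A1=7.74, A2=2.66, A3=6.58, A4=4.44
Highest average = 7.74 → A1.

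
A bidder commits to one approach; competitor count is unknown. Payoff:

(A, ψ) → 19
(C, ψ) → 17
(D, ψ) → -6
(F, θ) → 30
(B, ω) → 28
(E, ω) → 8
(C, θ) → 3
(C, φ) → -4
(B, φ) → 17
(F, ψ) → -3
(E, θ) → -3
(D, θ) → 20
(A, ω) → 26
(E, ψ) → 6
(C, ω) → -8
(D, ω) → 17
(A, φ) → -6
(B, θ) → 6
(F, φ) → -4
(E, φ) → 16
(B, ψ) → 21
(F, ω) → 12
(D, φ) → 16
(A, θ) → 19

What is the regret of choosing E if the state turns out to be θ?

33

Best payoff under θ is 30.
Regret = 30 − (-3) = 33.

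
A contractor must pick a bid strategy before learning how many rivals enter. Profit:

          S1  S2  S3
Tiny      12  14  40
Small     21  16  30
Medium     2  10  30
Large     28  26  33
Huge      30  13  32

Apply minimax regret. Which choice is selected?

Column bests: S1=30, S2=26, S3=40.
Tiny regrets: 18, 12, 0 → max 18
Small regrets: 9, 10, 10 → max 10
Medium regrets: 28, 16, 10 → max 28
Large regrets: 2, 0, 7 → max 7
Huge regrets: 0, 13, 8 → max 13
Smallest max regret = 7 → Large.

Large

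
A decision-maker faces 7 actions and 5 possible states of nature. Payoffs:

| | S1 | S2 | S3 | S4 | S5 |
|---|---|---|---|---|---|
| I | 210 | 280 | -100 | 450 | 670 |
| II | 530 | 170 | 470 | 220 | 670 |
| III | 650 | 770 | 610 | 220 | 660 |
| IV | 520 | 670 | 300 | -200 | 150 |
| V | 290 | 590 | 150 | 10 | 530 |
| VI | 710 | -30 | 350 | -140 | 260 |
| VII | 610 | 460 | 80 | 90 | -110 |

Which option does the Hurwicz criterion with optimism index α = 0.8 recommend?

I: 0.8·670 + 0.2·(-100) = 516
II: 0.8·670 + 0.2·170 = 570
III: 0.8·770 + 0.2·220 = 660
IV: 0.8·670 + 0.2·(-200) = 496
V: 0.8·590 + 0.2·10 = 474
VI: 0.8·710 + 0.2·(-140) = 540
VII: 0.8·610 + 0.2·(-110) = 466
Highest Hurwicz score = 660 → III.

III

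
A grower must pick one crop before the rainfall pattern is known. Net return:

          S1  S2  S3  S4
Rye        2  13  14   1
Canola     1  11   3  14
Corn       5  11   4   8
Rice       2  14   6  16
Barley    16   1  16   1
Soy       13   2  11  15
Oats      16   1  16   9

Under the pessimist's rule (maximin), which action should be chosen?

Corn

Row minima: Rye=1, Canola=1, Corn=4, Rice=2, Barley=1, Soy=2, Oats=1
Best worst-case = 4 → Corn.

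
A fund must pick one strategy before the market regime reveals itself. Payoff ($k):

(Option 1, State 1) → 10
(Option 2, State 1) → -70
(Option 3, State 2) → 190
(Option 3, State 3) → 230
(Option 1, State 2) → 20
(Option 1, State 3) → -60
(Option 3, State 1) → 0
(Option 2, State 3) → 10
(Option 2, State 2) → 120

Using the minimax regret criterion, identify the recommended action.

Column bests: State 1=10, State 2=190, State 3=230.
Option 1 regrets: 0, 170, 290 → max 290
Option 2 regrets: 80, 70, 220 → max 220
Option 3 regrets: 10, 0, 0 → max 10
Smallest max regret = 10 → Option 3.

Option 3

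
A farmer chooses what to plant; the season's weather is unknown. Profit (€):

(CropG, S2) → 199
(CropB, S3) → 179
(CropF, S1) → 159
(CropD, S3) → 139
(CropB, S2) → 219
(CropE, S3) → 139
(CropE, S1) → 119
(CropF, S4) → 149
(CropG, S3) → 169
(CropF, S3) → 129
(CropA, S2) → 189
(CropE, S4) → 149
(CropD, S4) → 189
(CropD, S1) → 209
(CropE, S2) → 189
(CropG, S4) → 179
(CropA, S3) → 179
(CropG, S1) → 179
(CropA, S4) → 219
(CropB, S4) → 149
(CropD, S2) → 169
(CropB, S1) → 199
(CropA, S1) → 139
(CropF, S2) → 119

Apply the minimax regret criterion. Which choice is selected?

CropG

Column bests: S1=209, S2=219, S3=179, S4=219.
CropG regrets: 30, 20, 10, 40 → max 40
CropE regrets: 90, 30, 40, 70 → max 90
CropB regrets: 10, 0, 0, 70 → max 70
CropA regrets: 70, 30, 0, 0 → max 70
CropF regrets: 50, 100, 50, 70 → max 100
CropD regrets: 0, 50, 40, 30 → max 50
Smallest max regret = 40 → CropG.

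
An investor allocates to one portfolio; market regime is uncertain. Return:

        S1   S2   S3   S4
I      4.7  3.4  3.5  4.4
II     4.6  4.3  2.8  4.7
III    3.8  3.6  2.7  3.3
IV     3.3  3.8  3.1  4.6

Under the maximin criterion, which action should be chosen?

I

Row minima: I=3.4, II=2.8, III=2.7, IV=3.1
Best worst-case = 3.4 → I.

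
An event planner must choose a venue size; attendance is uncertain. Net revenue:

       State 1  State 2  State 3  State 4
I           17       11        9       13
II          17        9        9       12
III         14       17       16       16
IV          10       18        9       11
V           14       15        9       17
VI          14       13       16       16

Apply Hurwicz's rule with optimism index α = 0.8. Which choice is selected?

III

I: 0.8·17 + 0.2·9 = 15.4
II: 0.8·17 + 0.2·9 = 15.4
III: 0.8·17 + 0.2·14 = 16.4
IV: 0.8·18 + 0.2·9 = 16.2
V: 0.8·17 + 0.2·9 = 15.4
VI: 0.8·16 + 0.2·13 = 15.4
Highest Hurwicz score = 16.4 → III.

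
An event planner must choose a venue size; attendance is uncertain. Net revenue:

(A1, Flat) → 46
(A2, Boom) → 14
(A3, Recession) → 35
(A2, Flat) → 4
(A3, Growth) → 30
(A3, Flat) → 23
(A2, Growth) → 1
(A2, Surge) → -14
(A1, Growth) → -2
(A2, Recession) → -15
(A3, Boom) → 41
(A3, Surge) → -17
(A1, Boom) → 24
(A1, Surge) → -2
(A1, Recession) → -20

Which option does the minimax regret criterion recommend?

Column bests: Recession=35, Flat=46, Growth=30, Boom=41, Surge=-2.
A1 regrets: 55, 0, 32, 17, 0 → max 55
A2 regrets: 50, 42, 29, 27, 12 → max 50
A3 regrets: 0, 23, 0, 0, 15 → max 23
Smallest max regret = 23 → A3.

A3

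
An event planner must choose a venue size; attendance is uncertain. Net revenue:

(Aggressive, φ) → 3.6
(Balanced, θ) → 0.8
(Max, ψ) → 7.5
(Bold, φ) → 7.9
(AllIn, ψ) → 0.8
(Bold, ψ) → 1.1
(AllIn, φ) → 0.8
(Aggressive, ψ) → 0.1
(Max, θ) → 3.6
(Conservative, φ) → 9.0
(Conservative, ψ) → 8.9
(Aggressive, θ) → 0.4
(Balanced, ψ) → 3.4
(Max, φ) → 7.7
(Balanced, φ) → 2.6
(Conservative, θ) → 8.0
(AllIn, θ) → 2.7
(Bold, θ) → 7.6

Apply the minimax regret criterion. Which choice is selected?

Column bests: θ=8.0, φ=9.0, ψ=8.9.
Conservative regrets: 0.0, 0.0, 0.0 → max 0.0
Balanced regrets: 7.2, 6.4, 5.5 → max 7.2
Aggressive regrets: 7.6, 5.4, 8.8 → max 8.8
Bold regrets: 0.4, 1.1, 7.8 → max 7.8
AllIn regrets: 5.3, 8.2, 8.1 → max 8.2
Max regrets: 4.4, 1.3, 1.4 → max 4.4
Smallest max regret = 0.0 → Conservative.

Conservative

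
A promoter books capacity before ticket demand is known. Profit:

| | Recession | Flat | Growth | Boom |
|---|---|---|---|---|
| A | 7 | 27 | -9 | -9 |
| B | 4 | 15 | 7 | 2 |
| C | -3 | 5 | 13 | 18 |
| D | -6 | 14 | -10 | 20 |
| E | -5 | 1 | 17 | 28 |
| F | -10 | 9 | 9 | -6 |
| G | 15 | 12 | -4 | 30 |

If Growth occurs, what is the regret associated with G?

21

Best payoff under Growth is 17.
Regret = 17 − (-4) = 21.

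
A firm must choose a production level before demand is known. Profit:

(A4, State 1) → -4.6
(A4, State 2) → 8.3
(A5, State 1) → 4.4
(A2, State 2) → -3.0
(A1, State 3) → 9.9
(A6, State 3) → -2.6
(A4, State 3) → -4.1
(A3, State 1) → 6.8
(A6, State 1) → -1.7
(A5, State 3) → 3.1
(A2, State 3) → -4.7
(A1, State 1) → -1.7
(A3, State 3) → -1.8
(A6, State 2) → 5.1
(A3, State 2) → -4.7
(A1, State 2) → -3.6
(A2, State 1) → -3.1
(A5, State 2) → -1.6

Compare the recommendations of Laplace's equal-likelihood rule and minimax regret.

Row averages: A1=23/15, A2=-3.6, A3=0.1, A4=-2/15, A5=59/30, A6=4/15
Highest average = 59/30 → A5.
Column bests: State 1=6.8, State 2=8.3, State 3=9.9.
A1 regrets: 8.5, 11.9, 0.0 → max 11.9
A2 regrets: 9.9, 11.3, 14.6 → max 14.6
A3 regrets: 0.0, 13.0, 11.7 → max 13.0
A4 regrets: 11.4, 0.0, 14.0 → max 14.0
A5 regrets: 2.4, 9.9, 6.8 → max 9.9
A6 regrets: 8.5, 3.2, 12.5 → max 12.5
Smallest max regret = 9.9 → A5.

laplace → A5; minimax regret → A5 (agree)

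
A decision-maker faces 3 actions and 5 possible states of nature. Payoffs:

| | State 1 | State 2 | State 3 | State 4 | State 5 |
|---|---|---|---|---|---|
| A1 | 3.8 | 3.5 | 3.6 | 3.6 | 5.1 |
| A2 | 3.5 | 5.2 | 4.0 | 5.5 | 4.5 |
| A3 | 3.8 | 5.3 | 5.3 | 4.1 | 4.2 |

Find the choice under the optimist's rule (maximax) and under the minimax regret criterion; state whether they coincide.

Row maxima: A1=5.1, A2=5.5, A3=5.3
Best best-case = 5.5 → A2.
Column bests: State 1=3.8, State 2=5.3, State 3=5.3, State 4=5.5, State 5=5.1.
A1 regrets: 0.0, 1.8, 1.7, 1.9, 0.0 → max 1.9
A2 regrets: 0.3, 0.1, 1.3, 0.0, 0.6 → max 1.3
A3 regrets: 0.0, 0.0, 0.0, 1.4, 0.9 → max 1.4
Smallest max regret = 1.3 → A2.

maximax → A2; minimax regret → A2 (agree)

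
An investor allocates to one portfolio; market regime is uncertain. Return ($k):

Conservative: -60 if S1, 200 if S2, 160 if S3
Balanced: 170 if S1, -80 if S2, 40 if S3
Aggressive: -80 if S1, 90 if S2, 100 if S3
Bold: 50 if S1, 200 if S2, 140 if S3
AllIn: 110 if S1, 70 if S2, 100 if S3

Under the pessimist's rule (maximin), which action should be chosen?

Row minima: Conservative=-60, Balanced=-80, Aggressive=-80, Bold=50, AllIn=70
Best worst-case = 70 → AllIn.

AllIn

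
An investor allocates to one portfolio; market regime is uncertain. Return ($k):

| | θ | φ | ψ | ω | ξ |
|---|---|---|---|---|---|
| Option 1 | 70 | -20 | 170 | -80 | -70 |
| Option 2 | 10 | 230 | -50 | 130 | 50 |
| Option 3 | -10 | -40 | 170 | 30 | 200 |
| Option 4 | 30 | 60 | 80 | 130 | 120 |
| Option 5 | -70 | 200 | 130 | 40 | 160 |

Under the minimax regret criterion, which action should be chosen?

Column bests: θ=70, φ=230, ψ=170, ω=130, ξ=200.
Option 1 regrets: 0, 250, 0, 210, 270 → max 270
Option 2 regrets: 60, 0, 220, 0, 150 → max 220
Option 3 regrets: 80, 270, 0, 100, 0 → max 270
Option 4 regrets: 40, 170, 90, 0, 80 → max 170
Option 5 regrets: 140, 30, 40, 90, 40 → max 140
Smallest max regret = 140 → Option 5.

Option 5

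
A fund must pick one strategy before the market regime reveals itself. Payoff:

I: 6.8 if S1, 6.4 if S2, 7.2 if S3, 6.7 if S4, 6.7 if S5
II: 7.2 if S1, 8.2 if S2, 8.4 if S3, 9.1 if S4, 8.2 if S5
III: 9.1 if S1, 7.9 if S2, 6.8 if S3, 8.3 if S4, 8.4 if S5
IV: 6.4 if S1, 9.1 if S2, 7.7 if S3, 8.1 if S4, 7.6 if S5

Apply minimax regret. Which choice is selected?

Column bests: S1=9.1, S2=9.1, S3=8.4, S4=9.1, S5=8.4.
I regrets: 2.3, 2.7, 1.2, 2.4, 1.7 → max 2.7
II regrets: 1.9, 0.9, 0.0, 0.0, 0.2 → max 1.9
III regrets: 0.0, 1.2, 1.6, 0.8, 0.0 → max 1.6
IV regrets: 2.7, 0.0, 0.7, 1.0, 0.8 → max 2.7
Smallest max regret = 1.6 → III.

III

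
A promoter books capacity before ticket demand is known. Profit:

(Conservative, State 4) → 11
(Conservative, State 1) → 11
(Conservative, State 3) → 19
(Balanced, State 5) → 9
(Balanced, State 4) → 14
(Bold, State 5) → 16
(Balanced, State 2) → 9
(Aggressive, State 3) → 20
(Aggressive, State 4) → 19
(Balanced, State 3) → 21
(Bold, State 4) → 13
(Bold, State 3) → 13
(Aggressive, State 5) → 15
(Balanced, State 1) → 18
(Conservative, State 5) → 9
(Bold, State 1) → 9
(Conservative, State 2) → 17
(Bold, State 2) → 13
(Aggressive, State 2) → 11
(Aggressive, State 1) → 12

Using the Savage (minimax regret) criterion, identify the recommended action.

Aggressive

Column bests: State 1=18, State 2=17, State 3=21, State 4=19, State 5=16.
Conservative regrets: 7, 0, 2, 8, 7 → max 8
Balanced regrets: 0, 8, 0, 5, 7 → max 8
Aggressive regrets: 6, 6, 1, 0, 1 → max 6
Bold regrets: 9, 4, 8, 6, 0 → max 9
Smallest max regret = 6 → Aggressive.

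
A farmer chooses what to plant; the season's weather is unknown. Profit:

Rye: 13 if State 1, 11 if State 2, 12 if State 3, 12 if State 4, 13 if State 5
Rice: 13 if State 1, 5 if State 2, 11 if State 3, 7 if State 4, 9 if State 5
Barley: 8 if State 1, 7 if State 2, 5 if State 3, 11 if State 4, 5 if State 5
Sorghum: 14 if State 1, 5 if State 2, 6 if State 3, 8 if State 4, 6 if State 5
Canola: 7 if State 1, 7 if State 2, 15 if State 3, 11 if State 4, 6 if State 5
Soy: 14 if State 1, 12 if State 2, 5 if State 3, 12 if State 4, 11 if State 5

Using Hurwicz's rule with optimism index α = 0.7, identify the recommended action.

Rye: 0.7·13 + 0.3·11 = 12.4
Rice: 0.7·13 + 0.3·5 = 10.6
Barley: 0.7·11 + 0.3·5 = 9.2
Sorghum: 0.7·14 + 0.3·5 = 11.3
Canola: 0.7·15 + 0.3·6 = 12.3
Soy: 0.7·14 + 0.3·5 = 11.3
Highest Hurwicz score = 12.4 → Rye.

Rye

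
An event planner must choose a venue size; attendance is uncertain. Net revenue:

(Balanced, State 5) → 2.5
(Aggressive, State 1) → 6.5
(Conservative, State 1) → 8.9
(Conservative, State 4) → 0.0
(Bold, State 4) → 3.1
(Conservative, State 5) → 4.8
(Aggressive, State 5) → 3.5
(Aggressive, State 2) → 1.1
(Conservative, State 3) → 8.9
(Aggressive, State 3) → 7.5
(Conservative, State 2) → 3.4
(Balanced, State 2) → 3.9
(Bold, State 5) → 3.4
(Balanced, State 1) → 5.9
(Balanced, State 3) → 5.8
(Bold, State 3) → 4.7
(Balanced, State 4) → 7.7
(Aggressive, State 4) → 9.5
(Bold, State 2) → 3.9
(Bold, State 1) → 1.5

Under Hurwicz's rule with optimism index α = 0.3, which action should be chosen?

Conservative: 0.3·8.9 + 0.7·0.0 = 2.67
Balanced: 0.3·7.7 + 0.7·2.5 = 4.06
Aggressive: 0.3·9.5 + 0.7·1.1 = 3.62
Bold: 0.3·4.7 + 0.7·1.5 = 2.46
Highest Hurwicz score = 4.06 → Balanced.

Balanced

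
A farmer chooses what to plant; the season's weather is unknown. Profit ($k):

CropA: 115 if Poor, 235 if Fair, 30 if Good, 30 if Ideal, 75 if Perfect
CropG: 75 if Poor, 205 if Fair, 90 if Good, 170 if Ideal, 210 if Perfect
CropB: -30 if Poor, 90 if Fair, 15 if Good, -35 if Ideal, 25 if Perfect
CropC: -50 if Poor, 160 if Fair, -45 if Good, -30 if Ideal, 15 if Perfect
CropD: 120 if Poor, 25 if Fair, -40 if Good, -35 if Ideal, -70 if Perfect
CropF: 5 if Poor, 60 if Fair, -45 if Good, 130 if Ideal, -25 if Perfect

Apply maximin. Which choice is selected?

Row minima: CropA=30, CropG=75, CropB=-35, CropC=-50, CropD=-70, CropF=-45
Best worst-case = 75 → CropG.

CropG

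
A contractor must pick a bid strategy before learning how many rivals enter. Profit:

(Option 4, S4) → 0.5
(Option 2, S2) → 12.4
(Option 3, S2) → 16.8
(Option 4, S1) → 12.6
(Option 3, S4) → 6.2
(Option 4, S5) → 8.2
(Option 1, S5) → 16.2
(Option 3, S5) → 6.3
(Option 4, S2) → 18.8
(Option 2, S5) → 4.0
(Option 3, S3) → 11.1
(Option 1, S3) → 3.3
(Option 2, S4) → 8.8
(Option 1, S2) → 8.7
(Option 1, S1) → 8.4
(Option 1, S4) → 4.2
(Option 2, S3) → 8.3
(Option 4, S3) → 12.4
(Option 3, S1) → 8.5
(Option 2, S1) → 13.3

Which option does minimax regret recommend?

Column bests: S1=13.3, S2=18.8, S3=12.4, S4=8.8, S5=16.2.
Option 1 regrets: 4.9, 10.1, 9.1, 4.6, 0.0 → max 10.1
Option 2 regrets: 0.0, 6.4, 4.1, 0.0, 12.2 → max 12.2
Option 3 regrets: 4.8, 2.0, 1.3, 2.6, 9.9 → max 9.9
Option 4 regrets: 0.7, 0.0, 0.0, 8.3, 8.0 → max 8.3
Smallest max regret = 8.3 → Option 4.

Option 4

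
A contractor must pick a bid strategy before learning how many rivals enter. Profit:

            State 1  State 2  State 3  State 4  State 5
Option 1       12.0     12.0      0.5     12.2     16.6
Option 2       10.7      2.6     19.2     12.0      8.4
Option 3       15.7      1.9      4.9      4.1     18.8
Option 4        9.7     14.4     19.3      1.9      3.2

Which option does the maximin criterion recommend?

Option 2

Row minima: Option 1=0.5, Option 2=2.6, Option 3=1.9, Option 4=1.9
Best worst-case = 2.6 → Option 2.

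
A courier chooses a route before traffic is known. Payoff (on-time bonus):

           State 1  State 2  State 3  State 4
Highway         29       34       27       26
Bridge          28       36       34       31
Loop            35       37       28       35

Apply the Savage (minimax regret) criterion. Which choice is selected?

Loop

Column bests: State 1=35, State 2=37, State 3=34, State 4=35.
Highway regrets: 6, 3, 7, 9 → max 9
Bridge regrets: 7, 1, 0, 4 → max 7
Loop regrets: 0, 0, 6, 0 → max 6
Smallest max regret = 6 → Loop.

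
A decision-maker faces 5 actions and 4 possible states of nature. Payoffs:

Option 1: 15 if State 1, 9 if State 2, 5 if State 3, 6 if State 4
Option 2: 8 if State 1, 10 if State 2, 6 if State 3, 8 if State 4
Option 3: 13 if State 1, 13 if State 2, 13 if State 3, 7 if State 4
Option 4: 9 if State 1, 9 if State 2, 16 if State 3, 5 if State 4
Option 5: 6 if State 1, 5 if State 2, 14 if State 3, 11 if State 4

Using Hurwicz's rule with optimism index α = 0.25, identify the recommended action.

Option 1: 0.25·15 + 0.75·5 = 7.5
Option 2: 0.25·10 + 0.75·6 = 7
Option 3: 0.25·13 + 0.75·7 = 8.5
Option 4: 0.25·16 + 0.75·5 = 7.75
Option 5: 0.25·14 + 0.75·5 = 7.25
Highest Hurwicz score = 8.5 → Option 3.

Option 3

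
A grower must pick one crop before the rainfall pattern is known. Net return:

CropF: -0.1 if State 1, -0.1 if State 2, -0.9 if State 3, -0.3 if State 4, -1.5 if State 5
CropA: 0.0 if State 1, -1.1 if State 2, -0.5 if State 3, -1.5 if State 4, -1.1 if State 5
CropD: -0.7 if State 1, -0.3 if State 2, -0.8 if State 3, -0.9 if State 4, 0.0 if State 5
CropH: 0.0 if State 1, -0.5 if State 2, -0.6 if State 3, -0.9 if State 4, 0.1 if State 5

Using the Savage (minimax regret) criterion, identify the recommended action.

Column bests: State 1=0.0, State 2=-0.1, State 3=-0.5, State 4=-0.3, State 5=0.1.
CropF regrets: 0.1, 0.0, 0.4, 0.0, 1.6 → max 1.6
CropA regrets: 0.0, 1.0, 0.0, 1.2, 1.2 → max 1.2
CropD regrets: 0.7, 0.2, 0.3, 0.6, 0.1 → max 0.7
CropH regrets: 0.0, 0.4, 0.1, 0.6, 0.0 → max 0.6
Smallest max regret = 0.6 → CropH.

CropH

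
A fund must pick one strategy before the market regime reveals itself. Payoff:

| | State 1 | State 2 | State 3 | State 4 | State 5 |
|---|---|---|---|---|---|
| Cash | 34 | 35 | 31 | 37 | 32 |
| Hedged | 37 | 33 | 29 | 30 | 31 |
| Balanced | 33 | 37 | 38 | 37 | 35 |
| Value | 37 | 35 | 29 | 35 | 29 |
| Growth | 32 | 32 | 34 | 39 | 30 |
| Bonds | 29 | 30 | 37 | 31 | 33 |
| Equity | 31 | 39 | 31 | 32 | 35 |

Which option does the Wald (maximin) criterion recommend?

Row minima: Cash=31, Hedged=29, Balanced=33, Value=29, Growth=30, Bonds=29, Equity=31
Best worst-case = 33 → Balanced.

Balanced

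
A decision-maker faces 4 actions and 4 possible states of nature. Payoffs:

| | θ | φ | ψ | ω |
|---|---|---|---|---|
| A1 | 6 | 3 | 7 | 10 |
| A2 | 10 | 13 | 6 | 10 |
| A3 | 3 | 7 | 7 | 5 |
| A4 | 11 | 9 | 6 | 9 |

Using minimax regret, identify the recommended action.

Column bests: θ=11, φ=13, ψ=7, ω=10.
A1 regrets: 5, 10, 0, 0 → max 10
A2 regrets: 1, 0, 1, 0 → max 1
A3 regrets: 8, 6, 0, 5 → max 8
A4 regrets: 0, 4, 1, 1 → max 4
Smallest max regret = 1 → A2.

A2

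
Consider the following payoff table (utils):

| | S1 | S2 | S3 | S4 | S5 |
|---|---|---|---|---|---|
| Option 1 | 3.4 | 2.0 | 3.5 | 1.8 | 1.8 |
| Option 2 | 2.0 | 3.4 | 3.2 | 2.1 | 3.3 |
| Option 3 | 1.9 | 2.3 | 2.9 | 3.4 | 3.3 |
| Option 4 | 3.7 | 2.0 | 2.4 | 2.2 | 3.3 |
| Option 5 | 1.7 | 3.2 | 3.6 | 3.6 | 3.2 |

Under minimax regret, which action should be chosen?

Option 4

Column bests: S1=3.7, S2=3.4, S3=3.6, S4=3.6, S5=3.3.
Option 1 regrets: 0.3, 1.4, 0.1, 1.8, 1.5 → max 1.8
Option 2 regrets: 1.7, 0.0, 0.4, 1.5, 0.0 → max 1.7
Option 3 regrets: 1.8, 1.1, 0.7, 0.2, 0.0 → max 1.8
Option 4 regrets: 0.0, 1.4, 1.2, 1.4, 0.0 → max 1.4
Option 5 regrets: 2.0, 0.2, 0.0, 0.0, 0.1 → max 2.0
Smallest max regret = 1.4 → Option 4.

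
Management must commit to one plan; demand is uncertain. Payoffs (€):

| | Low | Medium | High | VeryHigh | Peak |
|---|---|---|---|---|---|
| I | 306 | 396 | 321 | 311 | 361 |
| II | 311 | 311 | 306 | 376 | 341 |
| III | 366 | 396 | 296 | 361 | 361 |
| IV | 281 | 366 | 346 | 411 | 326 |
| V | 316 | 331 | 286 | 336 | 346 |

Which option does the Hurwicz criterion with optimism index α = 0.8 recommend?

I: 0.8·396 + 0.2·306 = 378
II: 0.8·376 + 0.2·306 = 362
III: 0.8·396 + 0.2·296 = 376
IV: 0.8·411 + 0.2·281 = 385
V: 0.8·346 + 0.2·286 = 334
Highest Hurwicz score = 385 → IV.

IV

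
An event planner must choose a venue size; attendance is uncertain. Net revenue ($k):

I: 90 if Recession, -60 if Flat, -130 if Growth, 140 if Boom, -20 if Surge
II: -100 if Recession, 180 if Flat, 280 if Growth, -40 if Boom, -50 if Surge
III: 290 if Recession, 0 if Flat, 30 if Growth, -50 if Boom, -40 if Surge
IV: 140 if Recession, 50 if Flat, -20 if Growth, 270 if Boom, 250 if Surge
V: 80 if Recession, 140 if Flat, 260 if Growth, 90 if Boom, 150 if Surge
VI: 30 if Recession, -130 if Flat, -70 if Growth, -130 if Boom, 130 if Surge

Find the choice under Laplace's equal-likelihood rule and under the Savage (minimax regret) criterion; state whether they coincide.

Row averages: I=4, II=54, III=46, IV=138, V=144, VI=-34
Highest average = 144 → V.
Column bests: Recession=290, Flat=180, Growth=280, Boom=270, Surge=250.
I regrets: 200, 240, 410, 130, 270 → max 410
II regrets: 390, 0, 0, 310, 300 → max 390
III regrets: 0, 180, 250, 320, 290 → max 320
IV regrets: 150, 130, 300, 0, 0 → max 300
V regrets: 210, 40, 20, 180, 100 → max 210
VI regrets: 260, 310, 350, 400, 120 → max 400
Smallest max regret = 210 → V.

laplace → V; minimax regret → V (agree)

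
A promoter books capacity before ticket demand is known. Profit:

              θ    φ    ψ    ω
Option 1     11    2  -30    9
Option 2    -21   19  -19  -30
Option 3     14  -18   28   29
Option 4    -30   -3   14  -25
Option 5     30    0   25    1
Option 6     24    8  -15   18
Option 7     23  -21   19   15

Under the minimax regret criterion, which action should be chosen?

Column bests: θ=30, φ=19, ψ=28, ω=29.
Option 1 regrets: 19, 17, 58, 20 → max 58
Option 2 regrets: 51, 0, 47, 59 → max 59
Option 3 regrets: 16, 37, 0, 0 → max 37
Option 4 regrets: 60, 22, 14, 54 → max 60
Option 5 regrets: 0, 19, 3, 28 → max 28
Option 6 regrets: 6, 11, 43, 11 → max 43
Option 7 regrets: 7, 40, 9, 14 → max 40
Smallest max regret = 28 → Option 5.

Option 5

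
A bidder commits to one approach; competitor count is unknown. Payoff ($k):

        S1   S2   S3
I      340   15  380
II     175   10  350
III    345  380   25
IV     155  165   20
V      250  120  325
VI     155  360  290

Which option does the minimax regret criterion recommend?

VI

Column bests: S1=345, S2=380, S3=380.
I regrets: 5, 365, 0 → max 365
II regrets: 170, 370, 30 → max 370
III regrets: 0, 0, 355 → max 355
IV regrets: 190, 215, 360 → max 360
V regrets: 95, 260, 55 → max 260
VI regrets: 190, 20, 90 → max 190
Smallest max regret = 190 → VI.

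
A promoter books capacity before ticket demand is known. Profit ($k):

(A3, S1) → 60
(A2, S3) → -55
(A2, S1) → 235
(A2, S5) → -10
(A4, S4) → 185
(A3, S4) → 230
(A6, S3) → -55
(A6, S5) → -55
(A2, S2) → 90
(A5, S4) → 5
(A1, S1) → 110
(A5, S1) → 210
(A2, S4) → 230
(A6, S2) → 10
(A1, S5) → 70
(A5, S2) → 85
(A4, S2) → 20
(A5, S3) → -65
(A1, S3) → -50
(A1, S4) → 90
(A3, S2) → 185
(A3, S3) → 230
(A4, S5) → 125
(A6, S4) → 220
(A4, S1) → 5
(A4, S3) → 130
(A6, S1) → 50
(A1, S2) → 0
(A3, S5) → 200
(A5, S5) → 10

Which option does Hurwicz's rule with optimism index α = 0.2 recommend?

A3

A1: 0.2·110 + 0.8·(-50) = -18
A2: 0.2·235 + 0.8·(-55) = 3
A3: 0.2·230 + 0.8·60 = 94
A4: 0.2·185 + 0.8·5 = 41
A5: 0.2·210 + 0.8·(-65) = -10
A6: 0.2·220 + 0.8·(-55) = 0
Highest Hurwicz score = 94 → A3.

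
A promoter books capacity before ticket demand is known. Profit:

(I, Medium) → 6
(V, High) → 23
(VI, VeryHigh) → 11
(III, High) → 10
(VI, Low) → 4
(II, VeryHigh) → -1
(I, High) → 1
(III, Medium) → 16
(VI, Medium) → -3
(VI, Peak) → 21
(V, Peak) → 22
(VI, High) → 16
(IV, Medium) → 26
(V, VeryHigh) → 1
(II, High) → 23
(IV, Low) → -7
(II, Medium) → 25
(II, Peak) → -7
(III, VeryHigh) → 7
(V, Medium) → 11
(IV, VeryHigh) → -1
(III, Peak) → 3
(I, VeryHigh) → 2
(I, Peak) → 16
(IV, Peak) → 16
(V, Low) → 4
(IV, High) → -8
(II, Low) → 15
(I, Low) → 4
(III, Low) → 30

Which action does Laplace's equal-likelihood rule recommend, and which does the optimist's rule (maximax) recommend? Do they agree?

laplace → III; maximax → III (agree)

Row averages: I=5.8, II=11, III=13.2, IV=5.2, V=12.2, VI=9.8
Highest average = 13.2 → III.
Row maxima: I=16, II=25, III=30, IV=26, V=23, VI=21
Best best-case = 30 → III.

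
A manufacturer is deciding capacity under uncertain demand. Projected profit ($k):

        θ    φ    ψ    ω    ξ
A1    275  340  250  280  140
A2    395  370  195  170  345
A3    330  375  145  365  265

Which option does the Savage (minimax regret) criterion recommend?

Column bests: θ=395, φ=375, ψ=250, ω=365, ξ=345.
A1 regrets: 120, 35, 0, 85, 205 → max 205
A2 regrets: 0, 5, 55, 195, 0 → max 195
A3 regrets: 65, 0, 105, 0, 80 → max 105
Smallest max regret = 105 → A3.

A3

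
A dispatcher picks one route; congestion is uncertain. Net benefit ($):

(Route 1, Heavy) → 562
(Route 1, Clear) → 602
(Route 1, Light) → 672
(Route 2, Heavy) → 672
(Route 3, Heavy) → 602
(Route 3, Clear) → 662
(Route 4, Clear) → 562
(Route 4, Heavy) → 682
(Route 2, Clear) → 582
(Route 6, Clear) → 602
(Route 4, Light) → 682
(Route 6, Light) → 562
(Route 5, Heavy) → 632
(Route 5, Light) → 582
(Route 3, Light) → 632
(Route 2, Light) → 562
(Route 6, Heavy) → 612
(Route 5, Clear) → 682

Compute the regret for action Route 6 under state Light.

120

Best payoff under Light is 682.
Regret = 682 − 562 = 120.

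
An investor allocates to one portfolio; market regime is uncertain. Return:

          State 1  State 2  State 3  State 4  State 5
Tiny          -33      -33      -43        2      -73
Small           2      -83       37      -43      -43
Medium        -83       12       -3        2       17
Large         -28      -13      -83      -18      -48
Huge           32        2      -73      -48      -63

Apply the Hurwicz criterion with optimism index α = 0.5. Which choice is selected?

Huge

Tiny: 0.5·2 + 0.5·(-73) = -35.5
Small: 0.5·37 + 0.5·(-83) = -23
Medium: 0.5·17 + 0.5·(-83) = -33
Large: 0.5·(-13) + 0.5·(-83) = -48
Huge: 0.5·32 + 0.5·(-73) = -20.5
Highest Hurwicz score = -20.5 → Huge.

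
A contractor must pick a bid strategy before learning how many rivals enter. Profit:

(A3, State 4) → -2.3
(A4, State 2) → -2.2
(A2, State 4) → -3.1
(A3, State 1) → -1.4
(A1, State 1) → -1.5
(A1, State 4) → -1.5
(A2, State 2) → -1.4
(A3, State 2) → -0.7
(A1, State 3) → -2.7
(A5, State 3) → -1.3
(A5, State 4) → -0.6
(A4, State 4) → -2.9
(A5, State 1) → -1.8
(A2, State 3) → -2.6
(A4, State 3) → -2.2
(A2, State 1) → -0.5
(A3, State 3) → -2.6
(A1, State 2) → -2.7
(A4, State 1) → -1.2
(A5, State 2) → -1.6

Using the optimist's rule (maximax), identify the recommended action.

A2

Row maxima: A1=-1.5, A2=-0.5, A3=-0.7, A4=-1.2, A5=-0.6
Best best-case = -0.5 → A2.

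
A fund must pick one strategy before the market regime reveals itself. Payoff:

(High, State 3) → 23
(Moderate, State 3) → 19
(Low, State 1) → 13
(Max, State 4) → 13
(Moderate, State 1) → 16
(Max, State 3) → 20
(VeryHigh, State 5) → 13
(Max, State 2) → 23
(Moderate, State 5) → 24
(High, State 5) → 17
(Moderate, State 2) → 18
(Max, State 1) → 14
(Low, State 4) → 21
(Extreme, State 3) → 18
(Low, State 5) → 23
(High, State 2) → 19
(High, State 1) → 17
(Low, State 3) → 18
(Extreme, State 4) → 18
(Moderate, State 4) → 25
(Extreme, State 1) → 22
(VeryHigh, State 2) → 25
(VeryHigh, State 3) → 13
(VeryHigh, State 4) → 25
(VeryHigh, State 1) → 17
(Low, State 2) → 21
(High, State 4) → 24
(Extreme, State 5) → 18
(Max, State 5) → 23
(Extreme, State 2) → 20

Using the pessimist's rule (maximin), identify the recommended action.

Extreme

Row minima: Low=13, Moderate=16, High=17, VeryHigh=13, Extreme=18, Max=13
Best worst-case = 18 → Extreme.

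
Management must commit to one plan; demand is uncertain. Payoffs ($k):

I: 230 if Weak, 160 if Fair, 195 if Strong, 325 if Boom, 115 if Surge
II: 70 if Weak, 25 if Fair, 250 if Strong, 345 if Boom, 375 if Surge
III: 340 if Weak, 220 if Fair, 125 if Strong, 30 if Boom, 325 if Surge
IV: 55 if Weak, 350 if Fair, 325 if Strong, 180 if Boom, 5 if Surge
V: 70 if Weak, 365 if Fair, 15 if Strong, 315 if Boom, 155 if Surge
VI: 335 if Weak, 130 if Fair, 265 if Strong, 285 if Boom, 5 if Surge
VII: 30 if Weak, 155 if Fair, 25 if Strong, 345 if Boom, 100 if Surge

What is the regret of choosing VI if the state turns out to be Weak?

Best payoff under Weak is 340.
Regret = 340 − 335 = 5.

5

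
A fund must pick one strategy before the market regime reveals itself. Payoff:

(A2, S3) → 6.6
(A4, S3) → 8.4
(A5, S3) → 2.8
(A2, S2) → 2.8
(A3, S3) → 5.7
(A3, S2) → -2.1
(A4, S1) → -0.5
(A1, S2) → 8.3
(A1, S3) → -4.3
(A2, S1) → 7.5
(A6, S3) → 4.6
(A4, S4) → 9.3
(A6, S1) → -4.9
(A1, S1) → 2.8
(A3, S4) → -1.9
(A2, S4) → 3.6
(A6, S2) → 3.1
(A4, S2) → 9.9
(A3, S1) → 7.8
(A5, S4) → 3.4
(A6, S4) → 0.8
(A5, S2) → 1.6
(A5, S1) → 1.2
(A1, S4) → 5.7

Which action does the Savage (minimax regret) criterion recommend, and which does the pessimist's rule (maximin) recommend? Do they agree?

Column bests: S1=7.8, S2=9.9, S3=8.4, S4=9.3.
A1 regrets: 5.0, 1.6, 12.7, 3.6 → max 12.7
A2 regrets: 0.3, 7.1, 1.8, 5.7 → max 7.1
A3 regrets: 0.0, 12.0, 2.7, 11.2 → max 12.0
A4 regrets: 8.3, 0.0, 0.0, 0.0 → max 8.3
A5 regrets: 6.6, 8.3, 5.6, 5.9 → max 8.3
A6 regrets: 12.7, 6.8, 3.8, 8.5 → max 12.7
Smallest max regret = 7.1 → A2.
Row minima: A1=-4.3, A2=2.8, A3=-2.1, A4=-0.5, A5=1.2, A6=-4.9
Best worst-case = 2.8 → A2.

minimax regret → A2; maximin → A2 (agree)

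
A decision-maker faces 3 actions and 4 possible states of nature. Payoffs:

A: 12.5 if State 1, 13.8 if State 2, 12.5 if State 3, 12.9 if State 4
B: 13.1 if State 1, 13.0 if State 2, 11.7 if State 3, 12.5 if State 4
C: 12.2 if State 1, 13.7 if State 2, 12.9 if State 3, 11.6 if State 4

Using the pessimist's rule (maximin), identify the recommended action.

Row minima: A=12.5, B=11.7, C=11.6
Best worst-case = 12.5 → A.

A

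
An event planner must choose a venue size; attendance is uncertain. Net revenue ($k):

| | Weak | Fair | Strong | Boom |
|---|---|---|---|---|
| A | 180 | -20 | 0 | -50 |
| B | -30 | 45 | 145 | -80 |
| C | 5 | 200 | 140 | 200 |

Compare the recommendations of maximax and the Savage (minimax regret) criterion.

maximax → C; minimax regret → C (agree)

Row maxima: A=180, B=145, C=200
Best best-case = 200 → C.
Column bests: Weak=180, Fair=200, Strong=145, Boom=200.
A regrets: 0, 220, 145, 250 → max 250
B regrets: 210, 155, 0, 280 → max 280
C regrets: 175, 0, 5, 0 → max 175
Smallest max regret = 175 → C.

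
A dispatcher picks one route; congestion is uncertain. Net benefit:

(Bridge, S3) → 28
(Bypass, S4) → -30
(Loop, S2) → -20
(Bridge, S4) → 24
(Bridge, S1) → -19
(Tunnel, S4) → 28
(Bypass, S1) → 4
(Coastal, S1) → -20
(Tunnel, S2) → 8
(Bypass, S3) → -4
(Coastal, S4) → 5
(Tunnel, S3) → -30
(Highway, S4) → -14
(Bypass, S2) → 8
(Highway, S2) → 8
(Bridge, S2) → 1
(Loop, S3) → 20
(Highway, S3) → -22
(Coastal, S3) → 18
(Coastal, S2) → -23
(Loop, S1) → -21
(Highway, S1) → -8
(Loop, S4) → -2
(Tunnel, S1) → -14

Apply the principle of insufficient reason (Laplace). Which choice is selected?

Row averages: Bypass=-5.5, Loop=-5.75, Bridge=8.5, Tunnel=-2, Highway=-9, Coastal=-5
Highest average = 8.5 → Bridge.

Bridge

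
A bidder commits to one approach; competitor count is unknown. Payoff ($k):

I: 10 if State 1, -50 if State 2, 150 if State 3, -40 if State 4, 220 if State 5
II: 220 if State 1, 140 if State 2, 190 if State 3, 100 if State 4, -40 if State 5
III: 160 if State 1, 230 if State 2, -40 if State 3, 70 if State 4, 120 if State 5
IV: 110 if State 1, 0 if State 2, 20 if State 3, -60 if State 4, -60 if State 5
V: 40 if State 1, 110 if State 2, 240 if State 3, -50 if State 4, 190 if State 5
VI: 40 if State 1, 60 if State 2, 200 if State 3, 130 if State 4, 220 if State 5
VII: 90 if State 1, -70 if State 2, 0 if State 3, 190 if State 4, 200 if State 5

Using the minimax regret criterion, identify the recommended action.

Column bests: State 1=220, State 2=230, State 3=240, State 4=190, State 5=220.
I regrets: 210, 280, 90, 230, 0 → max 280
II regrets: 0, 90, 50, 90, 260 → max 260
III regrets: 60, 0, 280, 120, 100 → max 280
IV regrets: 110, 230, 220, 250, 280 → max 280
V regrets: 180, 120, 0, 240, 30 → max 240
VI regrets: 180, 170, 40, 60, 0 → max 180
VII regrets: 130, 300, 240, 0, 20 → max 300
Smallest max regret = 180 → VI.

VI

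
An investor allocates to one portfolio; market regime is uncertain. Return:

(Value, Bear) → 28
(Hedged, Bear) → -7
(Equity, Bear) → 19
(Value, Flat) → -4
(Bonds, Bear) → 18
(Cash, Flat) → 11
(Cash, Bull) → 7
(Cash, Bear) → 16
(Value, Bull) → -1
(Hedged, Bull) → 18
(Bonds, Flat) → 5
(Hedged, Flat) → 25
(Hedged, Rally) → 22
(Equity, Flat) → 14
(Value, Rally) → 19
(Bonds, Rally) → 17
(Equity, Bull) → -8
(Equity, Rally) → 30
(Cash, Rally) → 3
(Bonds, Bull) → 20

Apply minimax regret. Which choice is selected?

Column bests: Bear=28, Flat=25, Bull=20, Rally=30.
Bonds regrets: 10, 20, 0, 13 → max 20
Value regrets: 0, 29, 21, 11 → max 29
Equity regrets: 9, 11, 28, 0 → max 28
Cash regrets: 12, 14, 13, 27 → max 27
Hedged regrets: 35, 0, 2, 8 → max 35
Smallest max regret = 20 → Bonds.

Bonds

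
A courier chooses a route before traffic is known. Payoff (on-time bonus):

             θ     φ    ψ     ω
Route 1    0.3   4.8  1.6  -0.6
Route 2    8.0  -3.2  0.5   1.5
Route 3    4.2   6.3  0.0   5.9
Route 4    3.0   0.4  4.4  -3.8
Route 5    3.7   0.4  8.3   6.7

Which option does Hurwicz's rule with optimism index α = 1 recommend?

Route 5

Route 1: 1·4.8 + 0·(-0.6) = 4.8
Route 2: 1·8.0 + 0·(-3.2) = 8
Route 3: 1·6.3 + 0·0.0 = 6.3
Route 4: 1·4.4 + 0·(-3.8) = 4.4
Route 5: 1·8.3 + 0·0.4 = 8.3
Highest Hurwicz score = 8.3 → Route 5.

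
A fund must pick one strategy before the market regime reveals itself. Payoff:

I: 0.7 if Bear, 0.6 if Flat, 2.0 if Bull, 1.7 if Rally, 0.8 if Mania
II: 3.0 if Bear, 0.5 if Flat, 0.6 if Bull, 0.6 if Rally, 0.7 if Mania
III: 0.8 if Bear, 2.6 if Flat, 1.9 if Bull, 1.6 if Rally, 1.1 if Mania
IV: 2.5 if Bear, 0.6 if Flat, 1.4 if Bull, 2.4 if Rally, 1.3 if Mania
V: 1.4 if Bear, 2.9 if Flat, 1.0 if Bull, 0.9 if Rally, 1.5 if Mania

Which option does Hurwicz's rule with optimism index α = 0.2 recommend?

I: 0.2·2.0 + 0.8·0.6 = 0.88
II: 0.2·3.0 + 0.8·0.5 = 1
III: 0.2·2.6 + 0.8·0.8 = 1.16
IV: 0.2·2.5 + 0.8·0.6 = 0.98
V: 0.2·2.9 + 0.8·0.9 = 1.3
Highest Hurwicz score = 1.3 → V.

V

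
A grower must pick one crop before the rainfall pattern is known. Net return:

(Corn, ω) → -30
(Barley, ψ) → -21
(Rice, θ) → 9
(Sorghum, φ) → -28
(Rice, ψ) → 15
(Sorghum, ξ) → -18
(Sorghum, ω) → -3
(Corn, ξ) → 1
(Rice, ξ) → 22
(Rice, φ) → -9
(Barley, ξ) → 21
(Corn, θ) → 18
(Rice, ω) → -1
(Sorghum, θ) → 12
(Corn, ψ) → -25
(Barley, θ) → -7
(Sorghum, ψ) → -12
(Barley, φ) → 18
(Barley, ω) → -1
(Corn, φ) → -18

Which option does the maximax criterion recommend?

Rice

Row maxima: Barley=21, Sorghum=12, Rice=22, Corn=18
Best best-case = 22 → Rice.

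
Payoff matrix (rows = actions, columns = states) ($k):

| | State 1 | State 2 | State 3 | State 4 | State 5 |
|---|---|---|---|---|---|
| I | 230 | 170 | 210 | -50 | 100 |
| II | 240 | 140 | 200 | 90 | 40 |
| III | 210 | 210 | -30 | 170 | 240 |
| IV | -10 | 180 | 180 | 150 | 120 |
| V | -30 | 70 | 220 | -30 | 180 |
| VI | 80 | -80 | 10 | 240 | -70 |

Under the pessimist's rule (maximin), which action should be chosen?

II

Row minima: I=-50, II=40, III=-30, IV=-10, V=-30, VI=-80
Best worst-case = 40 → II.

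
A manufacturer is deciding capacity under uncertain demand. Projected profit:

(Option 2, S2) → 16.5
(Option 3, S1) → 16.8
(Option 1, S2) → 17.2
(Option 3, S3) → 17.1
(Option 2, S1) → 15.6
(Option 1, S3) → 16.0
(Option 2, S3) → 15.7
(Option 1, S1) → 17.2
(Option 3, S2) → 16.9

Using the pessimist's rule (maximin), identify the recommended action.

Row minima: Option 1=16.0, Option 2=15.6, Option 3=16.8
Best worst-case = 16.8 → Option 3.

Option 3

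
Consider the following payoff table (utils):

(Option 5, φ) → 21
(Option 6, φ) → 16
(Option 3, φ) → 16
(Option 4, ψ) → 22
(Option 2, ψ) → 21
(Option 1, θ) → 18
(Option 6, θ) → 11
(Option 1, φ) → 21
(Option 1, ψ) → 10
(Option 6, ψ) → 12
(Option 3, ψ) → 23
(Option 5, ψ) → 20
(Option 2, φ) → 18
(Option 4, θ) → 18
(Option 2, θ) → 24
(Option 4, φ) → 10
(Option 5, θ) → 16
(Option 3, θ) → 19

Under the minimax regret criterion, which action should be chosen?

Option 2

Column bests: θ=24, φ=21, ψ=23.
Option 1 regrets: 6, 0, 13 → max 13
Option 2 regrets: 0, 3, 2 → max 3
Option 3 regrets: 5, 5, 0 → max 5
Option 4 regrets: 6, 11, 1 → max 11
Option 5 regrets: 8, 0, 3 → max 8
Option 6 regrets: 13, 5, 11 → max 13
Smallest max regret = 3 → Option 2.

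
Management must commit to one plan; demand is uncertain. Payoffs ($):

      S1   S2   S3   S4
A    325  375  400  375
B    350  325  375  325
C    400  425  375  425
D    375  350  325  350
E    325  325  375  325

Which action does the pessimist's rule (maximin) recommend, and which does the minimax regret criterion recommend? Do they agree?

Row minima: A=325, B=325, C=375, D=325, E=325
Best worst-case = 375 → C.
Column bests: S1=400, S2=425, S3=400, S4=425.
A regrets: 75, 50, 0, 50 → max 75
B regrets: 50, 100, 25, 100 → max 100
C regrets: 0, 0, 25, 0 → max 25
D regrets: 25, 75, 75, 75 → max 75
E regrets: 75, 100, 25, 100 → max 100
Smallest max regret = 25 → C.

maximin → C; minimax regret → C (agree)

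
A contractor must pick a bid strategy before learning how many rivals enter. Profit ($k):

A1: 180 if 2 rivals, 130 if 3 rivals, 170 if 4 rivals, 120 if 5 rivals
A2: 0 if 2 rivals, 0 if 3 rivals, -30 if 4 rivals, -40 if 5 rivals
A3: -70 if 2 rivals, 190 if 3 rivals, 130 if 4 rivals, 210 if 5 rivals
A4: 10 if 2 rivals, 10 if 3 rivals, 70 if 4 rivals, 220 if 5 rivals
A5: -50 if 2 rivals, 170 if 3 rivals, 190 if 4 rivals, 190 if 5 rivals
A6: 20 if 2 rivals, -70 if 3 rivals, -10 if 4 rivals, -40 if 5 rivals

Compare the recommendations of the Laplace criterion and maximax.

Row averages: A1=150, A2=-17.5, A3=115, A4=77.5, A5=125, A6=-25
Highest average = 150 → A1.
Row maxima: A1=180, A2=0, A3=210, A4=220, A5=190, A6=20
Best best-case = 220 → A4.

laplace → A1; maximax → A4 (disagree)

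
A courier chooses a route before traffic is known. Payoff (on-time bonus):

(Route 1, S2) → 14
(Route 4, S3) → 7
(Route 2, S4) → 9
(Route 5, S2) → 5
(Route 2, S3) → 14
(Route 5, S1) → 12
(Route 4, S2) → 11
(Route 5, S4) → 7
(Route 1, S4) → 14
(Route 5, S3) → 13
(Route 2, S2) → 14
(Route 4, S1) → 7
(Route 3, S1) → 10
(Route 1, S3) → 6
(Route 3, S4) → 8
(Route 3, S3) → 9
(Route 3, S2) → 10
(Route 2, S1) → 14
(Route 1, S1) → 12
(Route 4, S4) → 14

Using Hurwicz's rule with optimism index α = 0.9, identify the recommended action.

Route 2

Route 1: 0.9·14 + 0.1·6 = 13.2
Route 2: 0.9·14 + 0.1·9 = 13.5
Route 3: 0.9·10 + 0.1·8 = 9.8
Route 4: 0.9·14 + 0.1·7 = 13.3
Route 5: 0.9·13 + 0.1·5 = 12.2
Highest Hurwicz score = 13.5 → Route 2.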